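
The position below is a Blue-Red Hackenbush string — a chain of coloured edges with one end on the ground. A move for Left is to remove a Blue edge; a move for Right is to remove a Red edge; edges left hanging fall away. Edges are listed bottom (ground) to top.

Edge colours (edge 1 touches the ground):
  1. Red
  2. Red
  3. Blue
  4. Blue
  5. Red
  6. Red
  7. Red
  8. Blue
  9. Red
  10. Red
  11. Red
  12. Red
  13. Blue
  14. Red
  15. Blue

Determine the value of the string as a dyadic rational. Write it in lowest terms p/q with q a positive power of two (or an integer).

-12021/8192

value(R) = { none | 0 } gives -1
value(RR) = { none | -1,0 } gives -2
value(RRB) = { -2 | -1,0 } gives -3/2
value(RRBB) = { -2,-3/2 | -1,0 } gives -5/4
value(RRBBR) = { -2,-3/2 | -5/4,-1,0 } gives -11/8
value(RRBBRR) = { -2,-3/2 | -11/8,-5/4,-1,0 } gives -23/16
value(RRBBRRR) = { -2,-3/2 | -23/16,-11/8,-5/4,-1,0 } gives -47/32
value(RRBBRRRB) = { -2,-3/2,-47/32 | -23/16,-11/8,-5/4,-1,0 } gives -93/64
value(RRBBRRRBR) = { -2,-3/2,-47/32 | -93/64,-23/16,-11/8,-5/4,-1,0 } gives -187/128
value(RRBBRRRBRR) = { -2,-3/2,-47/32 | -187/128,-93/64,-23/16,-11/8,-5/4,-1,0 } gives -375/256
value(RRBBRRRBRRR) = { -2,-3/2,-47/32 | -375/256,-187/128,-93/64,-23/16,-11/8,-5/4,-1,0 } gives -751/512
value(RRBBRRRBRRRR) = { -2,-3/2,-47/32 | -751/512,-375/256,-187/128,-93/64,-23/16,-11/8,-5/4,-1,0 } gives -1503/1024
value(RRBBRRRBRRRRB) = { -2,-3/2,-47/32,-1503/1024 | -751/512,-375/256,-187/128,-93/64,-23/16,-11/8,-5/4,-1,0 } gives -3005/2048
value(RRBBRRRBRRRRBR) = { -2,-3/2,-47/32,-1503/1024 | -3005/2048,-751/512,-375/256,-187/128,-93/64,-23/16,-11/8,-5/4,-1,0 } gives -6011/4096
value(RRBBRRRBRRRRBRB) = { -2,-3/2,-47/32,-1503/1024,-6011/4096 | -3005/2048,-751/512,-375/256,-187/128,-93/64,-23/16,-11/8,-5/4,-1,0 } gives -12021/8192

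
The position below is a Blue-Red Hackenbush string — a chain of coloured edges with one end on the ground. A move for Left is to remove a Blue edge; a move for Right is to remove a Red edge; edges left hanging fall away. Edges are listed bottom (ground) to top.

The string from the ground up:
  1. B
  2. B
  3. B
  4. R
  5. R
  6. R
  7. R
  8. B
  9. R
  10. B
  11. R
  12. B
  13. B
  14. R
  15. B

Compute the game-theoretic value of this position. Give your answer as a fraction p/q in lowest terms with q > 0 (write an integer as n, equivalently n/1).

8539/4096

Recurse on prefixes of the 15-edge string B B B R R R R B R B R B B R B:
G(B) = { 0 |  } → 1
G(BB) = { 0; 1 |  } → 2
G(BBB) = { 0; 1; 2 |  } → 3
G(BBBR) = { 0; 1; 2 | 3 } → 5/2
G(BBBRR) = { 0; 1; 2 | 5/2; 3 } → 9/4
G(BBBRRR) = { 0; 1; 2 | 9/4; 5/2; 3 } → 17/8
G(BBBRRRR) = { 0; 1; 2 | 17/8; 9/4; 5/2; 3 } → 33/16
G(BBBRRRRB) = { 0; 1; 2; 33/16 | 17/8; 9/4; 5/2; 3 } → 67/32
G(BBBRRRRBR) = { 0; 1; 2; 33/16 | 67/32; 17/8; 9/4; 5/2; 3 } → 133/64
G(BBBRRRRBRB) = { 0; 1; 2; 33/16; 133/64 | 67/32; 17/8; 9/4; 5/2; 3 } → 267/128
G(BBBRRRRBRBR) = { 0; 1; 2; 33/16; 133/64 | 267/128; 67/32; 17/8; 9/4; 5/2; 3 } → 533/256
G(BBBRRRRBRBRB) = { 0; 1; 2; 33/16; 133/64; 533/256 | 267/128; 67/32; 17/8; 9/4; 5/2; 3 } → 1067/512
G(BBBRRRRBRBRBB) = { 0; 1; 2; 33/16; 133/64; 533/256; 1067/512 | 267/128; 67/32; 17/8; 9/4; 5/2; 3 } → 2135/1024
G(BBBRRRRBRBRBBR) = { 0; 1; 2; 33/16; 133/64; 533/256; 1067/512 | 2135/1024; 267/128; 67/32; 17/8; 9/4; 5/2; 3 } → 4269/2048
G(BBBRRRRBRBRBBRB) = { 0; 1; 2; 33/16; 133/64; 533/256; 1067/512; 4269/2048 | 2135/1024; 267/128; 67/32; 17/8; 9/4; 5/2; 3 } → 8539/4096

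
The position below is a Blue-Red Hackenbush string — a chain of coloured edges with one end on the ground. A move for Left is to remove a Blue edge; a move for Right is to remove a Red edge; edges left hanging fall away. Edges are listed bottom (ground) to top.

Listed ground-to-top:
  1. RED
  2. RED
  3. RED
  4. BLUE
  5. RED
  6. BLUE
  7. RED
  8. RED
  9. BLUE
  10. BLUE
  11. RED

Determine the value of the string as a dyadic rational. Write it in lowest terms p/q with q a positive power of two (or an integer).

Prefix values for RED RED RED BLUE RED BLUE RED RED BLUE BLUE RED via {L|R} + simplicity:
val_1 [R]  L=[∅]  R=[0]  so -1
val_2 [RR]  L=[∅]  R=[-1; 0]  so -2
val_3 [RRR]  L=[∅]  R=[-2; -1; 0]  so -3
val_4 [RRRB]  L=[-3]  R=[-2; -1; 0]  so -5/2
val_5 [RRRBR]  L=[-3]  R=[-5/2; -2; -1; 0]  so -11/4
val_6 [RRRBRB]  L=[-3; -11/4]  R=[-5/2; -2; -1; 0]  so -21/8
val_7 [RRRBRBR]  L=[-3; -11/4]  R=[-21/8; -5/2; -2; -1; 0]  so -43/16
val_8 [RRRBRBRR]  L=[-3; -11/4]  R=[-43/16; -21/8; -5/2; -2; -1; 0]  so -87/32
val_9 [RRRBRBRRB]  L=[-3; -11/4; -87/32]  R=[-43/16; -21/8; -5/2; -2; -1; 0]  so -173/64
val_10 [RRRBRBRRBB]  L=[-3; -11/4; -87/32; -173/64]  R=[-43/16; -21/8; -5/2; -2; -1; 0]  so -345/128
val_11 [RRRBRBRRBBR]  L=[-3; -11/4; -87/32; -173/64]  R=[-345/128; -43/16; -21/8; -5/2; -2; -1; 0]  so -691/256

-691/256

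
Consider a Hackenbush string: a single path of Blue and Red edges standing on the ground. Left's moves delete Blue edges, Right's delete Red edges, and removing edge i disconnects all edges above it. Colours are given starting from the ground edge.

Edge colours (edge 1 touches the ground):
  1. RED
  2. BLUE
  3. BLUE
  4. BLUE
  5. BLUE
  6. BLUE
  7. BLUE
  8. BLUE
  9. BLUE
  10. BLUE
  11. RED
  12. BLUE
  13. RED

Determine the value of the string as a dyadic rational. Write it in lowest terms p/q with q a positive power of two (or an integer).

g(R) = {  | 0 } → -1
g(RB) = { -1 | 0 } → -1/2
g(RBB) = { -1 -1/2 | 0 } → -1/4
g(RBBB) = { -1 -1/2 -1/4 | 0 } → -1/8
g(RBBBB) = { -1 -1/2 -1/4 -1/8 | 0 } → -1/16
g(RBBBBB) = { -1 -1/2 -1/4 -1/8 -1/16 | 0 } → -1/32
g(RBBBBBB) = { -1 -1/2 -1/4 -1/8 -1/16 -1/32 | 0 } → -1/64
g(RBBBBBBB) = { -1 -1/2 -1/4 -1/8 -1/16 -1/32 -1/64 | 0 } → -1/128
g(RBBBBBBBB) = { -1 -1/2 -1/4 -1/8 -1/16 -1/32 -1/64 -1/128 | 0 } → -1/256
g(RBBBBBBBBB) = { -1 -1/2 -1/4 -1/8 -1/16 -1/32 -1/64 -1/128 -1/256 | 0 } → -1/512
g(RBBBBBBBBBR) = { -1 -1/2 -1/4 -1/8 -1/16 -1/32 -1/64 -1/128 -1/256 | -1/512 0 } → -3/1024
g(RBBBBBBBBBRB) = { -1 -1/2 -1/4 -1/8 -1/16 -1/32 -1/64 -1/128 -1/256 -3/1024 | -1/512 0 } → -5/2048
g(RBBBBBBBBBRBR) = { -1 -1/2 -1/4 -1/8 -1/16 -1/32 -1/64 -1/128 -1/256 -3/1024 | -5/2048 -1/512 0 } → -11/4096

-11/4096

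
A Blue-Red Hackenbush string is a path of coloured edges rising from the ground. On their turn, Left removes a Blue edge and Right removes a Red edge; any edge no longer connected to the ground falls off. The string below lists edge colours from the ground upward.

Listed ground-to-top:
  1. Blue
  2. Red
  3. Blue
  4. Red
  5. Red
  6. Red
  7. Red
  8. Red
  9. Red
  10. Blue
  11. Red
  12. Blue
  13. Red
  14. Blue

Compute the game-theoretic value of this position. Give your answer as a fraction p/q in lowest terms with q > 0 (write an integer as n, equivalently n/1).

B: Left { 0 }, Right { ∅ } ⇒ simplest 1
BR: Left { 0 }, Right { 1 } ⇒ simplest 1/2
BRB: Left { 0 1/2 }, Right { 1 } ⇒ simplest 3/4
BRBR: Left { 0 1/2 }, Right { 3/4 1 } ⇒ simplest 5/8
BRBRR: Left { 0 1/2 }, Right { 5/8 3/4 1 } ⇒ simplest 9/16
BRBRRR: Left { 0 1/2 }, Right { 9/16 5/8 3/4 1 } ⇒ simplest 17/32
BRBRRRR: Left { 0 1/2 }, Right { 17/32 9/16 5/8 3/4 1 } ⇒ simplest 33/64
BRBRRRRR: Left { 0 1/2 }, Right { 33/64 17/32 9/16 5/8 3/4 1 } ⇒ simplest 65/128
BRBRRRRRR: Left { 0 1/2 }, Right { 65/128 33/64 17/32 9/16 5/8 3/4 1 } ⇒ simplest 129/256
BRBRRRRRRB: Left { 0 1/2 129/256 }, Right { 65/128 33/64 17/32 9/16 5/8 3/4 1 } ⇒ simplest 259/512
BRBRRRRRRBR: Left { 0 1/2 129/256 }, Right { 259/512 65/128 33/64 17/32 9/16 5/8 3/4 1 } ⇒ simplest 517/1024
BRBRRRRRRBRB: Left { 0 1/2 129/256 517/1024 }, Right { 259/512 65/128 33/64 17/32 9/16 5/8 3/4 1 } ⇒ simplest 1035/2048
BRBRRRRRRBRBR: Left { 0 1/2 129/256 517/1024 }, Right { 1035/2048 259/512 65/128 33/64 17/32 9/16 5/8 3/4 1 } ⇒ simplest 2069/4096
BRBRRRRRRBRBRB: Left { 0 1/2 129/256 517/1024 2069/4096 }, Right { 1035/2048 259/512 65/128 33/64 17/32 9/16 5/8 3/4 1 } ⇒ simplest 4139/8192

4139/8192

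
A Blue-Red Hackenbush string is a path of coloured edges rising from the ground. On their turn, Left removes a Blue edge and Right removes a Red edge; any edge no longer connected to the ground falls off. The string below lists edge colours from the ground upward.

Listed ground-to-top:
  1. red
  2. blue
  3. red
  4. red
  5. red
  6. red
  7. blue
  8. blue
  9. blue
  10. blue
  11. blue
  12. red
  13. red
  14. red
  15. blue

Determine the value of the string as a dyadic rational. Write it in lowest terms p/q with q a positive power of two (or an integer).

-15389/16384

g_1 [r]  L=[]  R=[0]  gives -1
g_2 [rb]  L=[-1]  R=[0]  gives -1/2
g_3 [rbr]  L=[-1]  R=[-1/2, 0]  gives -3/4
g_4 [rbrr]  L=[-1]  R=[-3/4, -1/2, 0]  gives -7/8
g_5 [rbrrr]  L=[-1]  R=[-7/8, -3/4, -1/2, 0]  gives -15/16
g_6 [rbrrrr]  L=[-1]  R=[-15/16, -7/8, -3/4, -1/2, 0]  gives -31/32
g_7 [rbrrrrb]  L=[-1, -31/32]  R=[-15/16, -7/8, -3/4, -1/2, 0]  gives -61/64
g_8 [rbrrrrbb]  L=[-1, -31/32, -61/64]  R=[-15/16, -7/8, -3/4, -1/2, 0]  gives -121/128
g_9 [rbrrrrbbb]  L=[-1, -31/32, -61/64, -121/128]  R=[-15/16, -7/8, -3/4, -1/2, 0]  gives -241/256
g_10 [rbrrrrbbbb]  L=[-1, -31/32, -61/64, -121/128, -241/256]  R=[-15/16, -7/8, -3/4, -1/2, 0]  gives -481/512
g_11 [rbrrrrbbbbb]  L=[-1, -31/32, -61/64, -121/128, -241/256, -481/512]  R=[-15/16, -7/8, -3/4, -1/2, 0]  gives -961/1024
g_12 [rbrrrrbbbbbr]  L=[-1, -31/32, -61/64, -121/128, -241/256, -481/512]  R=[-961/1024, -15/16, -7/8, -3/4, -1/2, 0]  gives -1923/2048
g_13 [rbrrrrbbbbbrr]  L=[-1, -31/32, -61/64, -121/128, -241/256, -481/512]  R=[-1923/2048, -961/1024, -15/16, -7/8, -3/4, -1/2, 0]  gives -3847/4096
g_14 [rbrrrrbbbbbrrr]  L=[-1, -31/32, -61/64, -121/128, -241/256, -481/512]  R=[-3847/4096, -1923/2048, -961/1024, -15/16, -7/8, -3/4, -1/2, 0]  gives -7695/8192
g_15 [rbrrrrbbbbbrrrb]  L=[-1, -31/32, -61/64, -121/128, -241/256, -481/512, -7695/8192]  R=[-3847/4096, -1923/2048, -961/1024, -15/16, -7/8, -3/4, -1/2, 0]  gives -15389/16384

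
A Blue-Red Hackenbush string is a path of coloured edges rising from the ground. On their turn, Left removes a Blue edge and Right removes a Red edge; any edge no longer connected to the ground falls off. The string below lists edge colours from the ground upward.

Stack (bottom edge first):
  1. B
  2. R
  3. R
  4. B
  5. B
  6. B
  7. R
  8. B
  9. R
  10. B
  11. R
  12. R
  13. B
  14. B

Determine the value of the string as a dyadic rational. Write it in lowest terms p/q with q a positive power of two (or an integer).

3751/8192

edge 1 of 14 (B): { 0 | none } ⇒ 1
edge 2 of 14 (R): { 0 | 1 } ⇒ 1/2
edge 3 of 14 (R): { 0 | 1/2, 1 } ⇒ 1/4
edge 4 of 14 (B): { 0, 1/4 | 1/2, 1 } ⇒ 3/8
edge 5 of 14 (B): { 0, 1/4, 3/8 | 1/2, 1 } ⇒ 7/16
edge 6 of 14 (B): { 0, 1/4, 3/8, 7/16 | 1/2, 1 } ⇒ 15/32
edge 7 of 14 (R): { 0, 1/4, 3/8, 7/16 | 15/32, 1/2, 1 } ⇒ 29/64
edge 8 of 14 (B): { 0, 1/4, 3/8, 7/16, 29/64 | 15/32, 1/2, 1 } ⇒ 59/128
edge 9 of 14 (R): { 0, 1/4, 3/8, 7/16, 29/64 | 59/128, 15/32, 1/2, 1 } ⇒ 117/256
edge 10 of 14 (B): { 0, 1/4, 3/8, 7/16, 29/64, 117/256 | 59/128, 15/32, 1/2, 1 } ⇒ 235/512
edge 11 of 14 (R): { 0, 1/4, 3/8, 7/16, 29/64, 117/256 | 235/512, 59/128, 15/32, 1/2, 1 } ⇒ 469/1024
edge 12 of 14 (R): { 0, 1/4, 3/8, 7/16, 29/64, 117/256 | 469/1024, 235/512, 59/128, 15/32, 1/2, 1 } ⇒ 937/2048
edge 13 of 14 (B): { 0, 1/4, 3/8, 7/16, 29/64, 117/256, 937/2048 | 469/1024, 235/512, 59/128, 15/32, 1/2, 1 } ⇒ 1875/4096
edge 14 of 14 (B): { 0, 1/4, 3/8, 7/16, 29/64, 117/256, 937/2048, 1875/4096 | 469/1024, 235/512, 59/128, 15/32, 1/2, 1 } ⇒ 3751/8192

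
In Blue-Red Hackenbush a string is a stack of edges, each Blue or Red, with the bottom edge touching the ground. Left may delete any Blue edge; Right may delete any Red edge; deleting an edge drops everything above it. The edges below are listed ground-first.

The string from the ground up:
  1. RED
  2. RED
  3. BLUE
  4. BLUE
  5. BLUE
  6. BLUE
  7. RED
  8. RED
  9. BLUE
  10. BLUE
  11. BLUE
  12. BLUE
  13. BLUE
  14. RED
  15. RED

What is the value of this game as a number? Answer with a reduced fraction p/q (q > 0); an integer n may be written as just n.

-8967/8192

Build G(s[:k]) for k = 1..15, string s = RED RED BLUE BLUE BLUE BLUE RED RED BLUE BLUE BLUE BLUE BLUE RED RED.
step 1: add RED to get R; options L={ · } R={ 0 } => -1
step 2: add RED to get RR; options L={ · } R={ -1, 0 } => -2
step 3: add BLUE to get RRB; options L={ -2 } R={ -1, 0 } => -3/2
step 4: add BLUE to get RRBB; options L={ -2, -3/2 } R={ -1, 0 } => -5/4
step 5: add BLUE to get RRBBB; options L={ -2, -3/2, -5/4 } R={ -1, 0 } => -9/8
step 6: add BLUE to get RRBBBB; options L={ -2, -3/2, -5/4, -9/8 } R={ -1, 0 } => -17/16
step 7: add RED to get RRBBBBR; options L={ -2, -3/2, -5/4, -9/8 } R={ -17/16, -1, 0 } => -35/32
step 8: add RED to get RRBBBBRR; options L={ -2, -3/2, -5/4, -9/8 } R={ -35/32, -17/16, -1, 0 } => -71/64
step 9: add BLUE to get RRBBBBRRB; options L={ -2, -3/2, -5/4, -9/8, -71/64 } R={ -35/32, -17/16, -1, 0 } => -141/128
step 10: add BLUE to get RRBBBBRRBB; options L={ -2, -3/2, -5/4, -9/8, -71/64, -141/128 } R={ -35/32, -17/16, -1, 0 } => -281/256
step 11: add BLUE to get RRBBBBRRBBB; options L={ -2, -3/2, -5/4, -9/8, -71/64, -141/128, -281/256 } R={ -35/32, -17/16, -1, 0 } => -561/512
step 12: add BLUE to get RRBBBBRRBBBB; options L={ -2, -3/2, -5/4, -9/8, -71/64, -141/128, -281/256, -561/512 } R={ -35/32, -17/16, -1, 0 } => -1121/1024
step 13: add BLUE to get RRBBBBRRBBBBB; options L={ -2, -3/2, -5/4, -9/8, -71/64, -141/128, -281/256, -561/512, -1121/1024 } R={ -35/32, -17/16, -1, 0 } => -2241/2048
step 14: add RED to get RRBBBBRRBBBBBR; options L={ -2, -3/2, -5/4, -9/8, -71/64, -141/128, -281/256, -561/512, -1121/1024 } R={ -2241/2048, -35/32, -17/16, -1, 0 } => -4483/4096
step 15: add RED to get RRBBBBRRBBBBBRR; options L={ -2, -3/2, -5/4, -9/8, -71/64, -141/128, -281/256, -561/512, -1121/1024 } R={ -4483/4096, -2241/2048, -35/32, -17/16, -1, 0 } => -8967/8192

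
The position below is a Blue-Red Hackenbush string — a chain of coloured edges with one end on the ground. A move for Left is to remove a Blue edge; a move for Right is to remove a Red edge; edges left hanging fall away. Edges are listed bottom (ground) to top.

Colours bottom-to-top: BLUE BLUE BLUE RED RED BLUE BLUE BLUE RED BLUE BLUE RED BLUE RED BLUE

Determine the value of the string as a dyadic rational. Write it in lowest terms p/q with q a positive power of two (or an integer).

10091/4096

1 of 15 · B · max L 0 · min R +∞ -> 1
2 of 15 · BB · max L 1 · min R +∞ -> 2
3 of 15 · BBB · max L 2 · min R +∞ -> 3
4 of 15 · BBBR · max L 2 · min R 3 -> 5/2
5 of 15 · BBBRR · max L 2 · min R 5/2 -> 9/4
6 of 15 · BBBRRB · max L 9/4 · min R 5/2 -> 19/8
7 of 15 · BBBRRBB · max L 19/8 · min R 5/2 -> 39/16
8 of 15 · BBBRRBBB · max L 39/16 · min R 5/2 -> 79/32
9 of 15 · BBBRRBBBR · max L 39/16 · min R 79/32 -> 157/64
10 of 15 · BBBRRBBBRB · max L 157/64 · min R 79/32 -> 315/128
11 of 15 · BBBRRBBBRBB · max L 315/128 · min R 79/32 -> 631/256
12 of 15 · BBBRRBBBRBBR · max L 315/128 · min R 631/256 -> 1261/512
13 of 15 · BBBRRBBBRBBRB · max L 1261/512 · min R 631/256 -> 2523/1024
14 of 15 · BBBRRBBBRBBRBR · max L 1261/512 · min R 2523/1024 -> 5045/2048
15 of 15 · BBBRRBBBRBBRBRB · max L 5045/2048 · min R 2523/1024 -> 10091/4096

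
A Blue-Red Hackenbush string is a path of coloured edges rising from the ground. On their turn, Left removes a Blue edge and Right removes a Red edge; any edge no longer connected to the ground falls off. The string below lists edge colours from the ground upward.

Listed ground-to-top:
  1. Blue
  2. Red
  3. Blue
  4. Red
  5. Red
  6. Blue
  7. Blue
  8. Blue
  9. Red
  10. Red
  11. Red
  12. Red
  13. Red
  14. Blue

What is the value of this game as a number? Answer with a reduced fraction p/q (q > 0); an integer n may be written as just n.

4995/8192

Recurse on prefixes of the 14-edge string Blue Red Blue Red Red Blue Blue Blue Red Red Red Red Red Blue:
value_1 [B]  L=[0]  R=[(no moves)]  — 1
value_2 [BR]  L=[0]  R=[1]  — 1/2
value_3 [BRB]  L=[0 1/2]  R=[1]  — 3/4
value_4 [BRBR]  L=[0 1/2]  R=[3/4 1]  — 5/8
value_5 [BRBRR]  L=[0 1/2]  R=[5/8 3/4 1]  — 9/16
value_6 [BRBRRB]  L=[0 1/2 9/16]  R=[5/8 3/4 1]  — 19/32
value_7 [BRBRRBB]  L=[0 1/2 9/16 19/32]  R=[5/8 3/4 1]  — 39/64
value_8 [BRBRRBBB]  L=[0 1/2 9/16 19/32 39/64]  R=[5/8 3/4 1]  — 79/128
value_9 [BRBRRBBBR]  L=[0 1/2 9/16 19/32 39/64]  R=[79/128 5/8 3/4 1]  — 157/256
value_10 [BRBRRBBBRR]  L=[0 1/2 9/16 19/32 39/64]  R=[157/256 79/128 5/8 3/4 1]  — 313/512
value_11 [BRBRRBBBRRR]  L=[0 1/2 9/16 19/32 39/64]  R=[313/512 157/256 79/128 5/8 3/4 1]  — 625/1024
value_12 [BRBRRBBBRRRR]  L=[0 1/2 9/16 19/32 39/64]  R=[625/1024 313/512 157/256 79/128 5/8 3/4 1]  — 1249/2048
value_13 [BRBRRBBBRRRRR]  L=[0 1/2 9/16 19/32 39/64]  R=[1249/2048 625/1024 313/512 157/256 79/128 5/8 3/4 1]  — 2497/4096
value_14 [BRBRRBBBRRRRRB]  L=[0 1/2 9/16 19/32 39/64 2497/4096]  R=[1249/2048 625/1024 313/512 157/256 79/128 5/8 3/4 1]  — 4995/8192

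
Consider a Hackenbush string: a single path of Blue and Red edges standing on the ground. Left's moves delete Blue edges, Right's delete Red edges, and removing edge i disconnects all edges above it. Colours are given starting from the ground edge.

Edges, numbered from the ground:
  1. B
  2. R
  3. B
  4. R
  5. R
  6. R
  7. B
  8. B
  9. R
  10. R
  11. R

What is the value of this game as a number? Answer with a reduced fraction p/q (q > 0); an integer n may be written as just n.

561/1024

Prefix values for B R B R R R B B R R R via {L|R} + simplicity:
1 of 11 · B · max L 0 · min R +∞ — 1
2 of 11 · BR · max L 0 · min R 1 — 1/2
3 of 11 · BRB · max L 1/2 · min R 1 — 3/4
4 of 11 · BRBR · max L 1/2 · min R 3/4 — 5/8
5 of 11 · BRBRR · max L 1/2 · min R 5/8 — 9/16
6 of 11 · BRBRRR · max L 1/2 · min R 9/16 — 17/32
7 of 11 · BRBRRRB · max L 17/32 · min R 9/16 — 35/64
8 of 11 · BRBRRRBB · max L 35/64 · min R 9/16 — 71/128
9 of 11 · BRBRRRBBR · max L 35/64 · min R 71/128 — 141/256
10 of 11 · BRBRRRBBRR · max L 35/64 · min R 141/256 — 281/512
11 of 11 · BRBRRRBBRRR · max L 35/64 · min R 281/512 — 561/1024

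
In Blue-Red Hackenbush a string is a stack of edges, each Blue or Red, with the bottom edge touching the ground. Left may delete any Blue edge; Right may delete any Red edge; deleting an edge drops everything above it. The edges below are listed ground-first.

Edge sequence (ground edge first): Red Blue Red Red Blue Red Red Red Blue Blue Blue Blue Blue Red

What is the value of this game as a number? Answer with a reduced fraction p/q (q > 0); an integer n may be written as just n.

-7043/8192

1 of 14 · R · max L −∞ · min R 0 gives -1
2 of 14 · RB · max L -1 · min R 0 gives -1/2
3 of 14 · RBR · max L -1 · min R -1/2 gives -3/4
4 of 14 · RBRR · max L -1 · min R -3/4 gives -7/8
5 of 14 · RBRRB · max L -7/8 · min R -3/4 gives -13/16
6 of 14 · RBRRBR · max L -7/8 · min R -13/16 gives -27/32
7 of 14 · RBRRBRR · max L -7/8 · min R -27/32 gives -55/64
8 of 14 · RBRRBRRR · max L -7/8 · min R -55/64 gives -111/128
9 of 14 · RBRRBRRRB · max L -111/128 · min R -55/64 gives -221/256
10 of 14 · RBRRBRRRBB · max L -221/256 · min R -55/64 gives -441/512
11 of 14 · RBRRBRRRBBB · max L -441/512 · min R -55/64 gives -881/1024
12 of 14 · RBRRBRRRBBBB · max L -881/1024 · min R -55/64 gives -1761/2048
13 of 14 · RBRRBRRRBBBBB · max L -1761/2048 · min R -55/64 gives -3521/4096
14 of 14 · RBRRBRRRBBBBBR · max L -1761/2048 · min R -3521/4096 gives -7043/8192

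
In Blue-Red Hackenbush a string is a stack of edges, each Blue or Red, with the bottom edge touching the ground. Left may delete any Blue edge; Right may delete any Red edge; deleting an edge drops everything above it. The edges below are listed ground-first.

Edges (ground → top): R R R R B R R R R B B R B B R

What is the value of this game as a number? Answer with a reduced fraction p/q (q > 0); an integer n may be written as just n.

-8083/2048

Prefix values for R R R R B R R R R B B R B B R via {L|R} + simplicity:
step 1: add R to get R; options L={ (no moves) } R={ 0 } ⇒ -1
step 2: add R to get RR; options L={ (no moves) } R={ -1; 0 } ⇒ -2
step 3: add R to get RRR; options L={ (no moves) } R={ -2; -1; 0 } ⇒ -3
step 4: add R to get RRRR; options L={ (no moves) } R={ -3; -2; -1; 0 } ⇒ -4
step 5: add B to get RRRRB; options L={ -4 } R={ -3; -2; -1; 0 } ⇒ -7/2
step 6: add R to get RRRRBR; options L={ -4 } R={ -7/2; -3; -2; -1; 0 } ⇒ -15/4
step 7: add R to get RRRRBRR; options L={ -4 } R={ -15/4; -7/2; -3; -2; -1; 0 } ⇒ -31/8
step 8: add R to get RRRRBRRR; options L={ -4 } R={ -31/8; -15/4; -7/2; -3; -2; -1; 0 } ⇒ -63/16
step 9: add R to get RRRRBRRRR; options L={ -4 } R={ -63/16; -31/8; -15/4; -7/2; -3; -2; -1; 0 } ⇒ -127/32
step 10: add B to get RRRRBRRRRB; options L={ -4; -127/32 } R={ -63/16; -31/8; -15/4; -7/2; -3; -2; -1; 0 } ⇒ -253/64
step 11: add B to get RRRRBRRRRBB; options L={ -4; -127/32; -253/64 } R={ -63/16; -31/8; -15/4; -7/2; -3; -2; -1; 0 } ⇒ -505/128
step 12: add R to get RRRRBRRRRBBR; options L={ -4; -127/32; -253/64 } R={ -505/128; -63/16; -31/8; -15/4; -7/2; -3; -2; -1; 0 } ⇒ -1011/256
step 13: add B to get RRRRBRRRRBBRB; options L={ -4; -127/32; -253/64; -1011/256 } R={ -505/128; -63/16; -31/8; -15/4; -7/2; -3; -2; -1; 0 } ⇒ -2021/512
step 14: add B to get RRRRBRRRRBBRBB; options L={ -4; -127/32; -253/64; -1011/256; -2021/512 } R={ -505/128; -63/16; -31/8; -15/4; -7/2; -3; -2; -1; 0 } ⇒ -4041/1024
step 15: add R to get RRRRBRRRRBBRBBR; options L={ -4; -127/32; -253/64; -1011/256; -2021/512 } R={ -4041/1024; -505/128; -63/16; -31/8; -15/4; -7/2; -3; -2; -1; 0 } ⇒ -8083/2048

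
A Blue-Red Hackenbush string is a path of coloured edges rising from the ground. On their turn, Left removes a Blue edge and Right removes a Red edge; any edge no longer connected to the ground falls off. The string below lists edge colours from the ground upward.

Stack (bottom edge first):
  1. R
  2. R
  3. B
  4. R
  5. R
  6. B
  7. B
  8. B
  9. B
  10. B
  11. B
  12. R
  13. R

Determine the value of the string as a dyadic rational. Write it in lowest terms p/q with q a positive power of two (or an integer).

step 1: add R to get R; options L={ ∅ } R={ 0 } = -1
step 2: add R to get RR; options L={ ∅ } R={ -1, 0 } = -2
step 3: add B to get RRB; options L={ -2 } R={ -1, 0 } = -3/2
step 4: add R to get RRBR; options L={ -2 } R={ -3/2, -1, 0 } = -7/4
step 5: add R to get RRBRR; options L={ -2 } R={ -7/4, -3/2, -1, 0 } = -15/8
step 6: add B to get RRBRRB; options L={ -2, -15/8 } R={ -7/4, -3/2, -1, 0 } = -29/16
step 7: add B to get RRBRRBB; options L={ -2, -15/8, -29/16 } R={ -7/4, -3/2, -1, 0 } = -57/32
step 8: add B to get RRBRRBBB; options L={ -2, -15/8, -29/16, -57/32 } R={ -7/4, -3/2, -1, 0 } = -113/64
step 9: add B to get RRBRRBBBB; options L={ -2, -15/8, -29/16, -57/32, -113/64 } R={ -7/4, -3/2, -1, 0 } = -225/128
step 10: add B to get RRBRRBBBBB; options L={ -2, -15/8, -29/16, -57/32, -113/64, -225/128 } R={ -7/4, -3/2, -1, 0 } = -449/256
step 11: add B to get RRBRRBBBBBB; options L={ -2, -15/8, -29/16, -57/32, -113/64, -225/128, -449/256 } R={ -7/4, -3/2, -1, 0 } = -897/512
step 12: add R to get RRBRRBBBBBBR; options L={ -2, -15/8, -29/16, -57/32, -113/64, -225/128, -449/256 } R={ -897/512, -7/4, -3/2, -1, 0 } = -1795/1024
step 13: add R to get RRBRRBBBBBBRR; options L={ -2, -15/8, -29/16, -57/32, -113/64, -225/128, -449/256 } R={ -1795/1024, -897/512, -7/4, -3/2, -1, 0 } = -3591/2048

-3591/2048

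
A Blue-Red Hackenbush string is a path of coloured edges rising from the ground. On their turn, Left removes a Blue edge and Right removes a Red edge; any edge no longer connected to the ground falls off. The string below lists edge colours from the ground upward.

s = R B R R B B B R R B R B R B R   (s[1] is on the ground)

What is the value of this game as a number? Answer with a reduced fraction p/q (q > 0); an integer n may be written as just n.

-12715/16384

Recurse on prefixes of the 15-edge string R B R R B B B R R B R B R B R:
step 1: add R to get R; options L={ (no moves) } R={ 0 } => -1
step 2: add B to get RB; options L={ -1 } R={ 0 } => -1/2
step 3: add R to get RBR; options L={ -1 } R={ -1/2 0 } => -3/4
step 4: add R to get RBRR; options L={ -1 } R={ -3/4 -1/2 0 } => -7/8
step 5: add B to get RBRRB; options L={ -1 -7/8 } R={ -3/4 -1/2 0 } => -13/16
step 6: add B to get RBRRBB; options L={ -1 -7/8 -13/16 } R={ -3/4 -1/2 0 } => -25/32
step 7: add B to get RBRRBBB; options L={ -1 -7/8 -13/16 -25/32 } R={ -3/4 -1/2 0 } => -49/64
step 8: add R to get RBRRBBBR; options L={ -1 -7/8 -13/16 -25/32 } R={ -49/64 -3/4 -1/2 0 } => -99/128
step 9: add R to get RBRRBBBRR; options L={ -1 -7/8 -13/16 -25/32 } R={ -99/128 -49/64 -3/4 -1/2 0 } => -199/256
step 10: add B to get RBRRBBBRRB; options L={ -1 -7/8 -13/16 -25/32 -199/256 } R={ -99/128 -49/64 -3/4 -1/2 0 } => -397/512
step 11: add R to get RBRRBBBRRBR; options L={ -1 -7/8 -13/16 -25/32 -199/256 } R={ -397/512 -99/128 -49/64 -3/4 -1/2 0 } => -795/1024
step 12: add B to get RBRRBBBRRBRB; options L={ -1 -7/8 -13/16 -25/32 -199/256 -795/1024 } R={ -397/512 -99/128 -49/64 -3/4 -1/2 0 } => -1589/2048
step 13: add R to get RBRRBBBRRBRBR; options L={ -1 -7/8 -13/16 -25/32 -199/256 -795/1024 } R={ -1589/2048 -397/512 -99/128 -49/64 -3/4 -1/2 0 } => -3179/4096
step 14: add B to get RBRRBBBRRBRBRB; options L={ -1 -7/8 -13/16 -25/32 -199/256 -795/1024 -3179/4096 } R={ -1589/2048 -397/512 -99/128 -49/64 -3/4 -1/2 0 } => -6357/8192
step 15: add R to get RBRRBBBRRBRBRBR; options L={ -1 -7/8 -13/16 -25/32 -199/256 -795/1024 -3179/4096 } R={ -6357/8192 -1589/2048 -397/512 -99/128 -49/64 -3/4 -1/2 0 } => -12715/16384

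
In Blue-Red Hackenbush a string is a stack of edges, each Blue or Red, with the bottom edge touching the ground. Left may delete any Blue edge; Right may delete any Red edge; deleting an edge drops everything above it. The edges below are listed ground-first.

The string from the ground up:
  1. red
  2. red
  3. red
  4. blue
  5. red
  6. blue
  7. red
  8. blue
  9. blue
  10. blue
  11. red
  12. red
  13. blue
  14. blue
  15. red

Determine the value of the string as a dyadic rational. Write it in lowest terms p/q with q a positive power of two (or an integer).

-10803/4096

r: Left { none }, Right { 0 } = simplest -1
rr: Left { none }, Right { -1; 0 } = simplest -2
rrr: Left { none }, Right { -2; -1; 0 } = simplest -3
rrrb: Left { -3 }, Right { -2; -1; 0 } = simplest -5/2
rrrbr: Left { -3 }, Right { -5/2; -2; -1; 0 } = simplest -11/4
rrrbrb: Left { -3; -11/4 }, Right { -5/2; -2; -1; 0 } = simplest -21/8
rrrbrbr: Left { -3; -11/4 }, Right { -21/8; -5/2; -2; -1; 0 } = simplest -43/16
rrrbrbrb: Left { -3; -11/4; -43/16 }, Right { -21/8; -5/2; -2; -1; 0 } = simplest -85/32
rrrbrbrbb: Left { -3; -11/4; -43/16; -85/32 }, Right { -21/8; -5/2; -2; -1; 0 } = simplest -169/64
rrrbrbrbbb: Left { -3; -11/4; -43/16; -85/32; -169/64 }, Right { -21/8; -5/2; -2; -1; 0 } = simplest -337/128
rrrbrbrbbbr: Left { -3; -11/4; -43/16; -85/32; -169/64 }, Right { -337/128; -21/8; -5/2; -2; -1; 0 } = simplest -675/256
rrrbrbrbbbrr: Left { -3; -11/4; -43/16; -85/32; -169/64 }, Right { -675/256; -337/128; -21/8; -5/2; -2; -1; 0 } = simplest -1351/512
rrrbrbrbbbrrb: Left { -3; -11/4; -43/16; -85/32; -169/64; -1351/512 }, Right { -675/256; -337/128; -21/8; -5/2; -2; -1; 0 } = simplest -2701/1024
rrrbrbrbbbrrbb: Left { -3; -11/4; -43/16; -85/32; -169/64; -1351/512; -2701/1024 }, Right { -675/256; -337/128; -21/8; -5/2; -2; -1; 0 } = simplest -5401/2048
rrrbrbrbbbrrbbr: Left { -3; -11/4; -43/16; -85/32; -169/64; -1351/512; -2701/1024 }, Right { -5401/2048; -675/256; -337/128; -21/8; -5/2; -2; -1; 0 } = simplest -10803/4096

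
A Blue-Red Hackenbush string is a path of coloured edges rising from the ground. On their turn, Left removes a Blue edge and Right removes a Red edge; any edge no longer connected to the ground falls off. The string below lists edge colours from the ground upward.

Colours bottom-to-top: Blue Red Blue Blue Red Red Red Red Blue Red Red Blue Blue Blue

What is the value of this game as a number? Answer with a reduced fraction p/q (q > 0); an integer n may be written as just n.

6223/8192

step 1: add Blue to get B; options L={ 0 } R={  } -> 1
step 2: add Red to get BR; options L={ 0 } R={ 1 } -> 1/2
step 3: add Blue to get BRB; options L={ 0, 1/2 } R={ 1 } -> 3/4
step 4: add Blue to get BRBB; options L={ 0, 1/2, 3/4 } R={ 1 } -> 7/8
step 5: add Red to get BRBBR; options L={ 0, 1/2, 3/4 } R={ 7/8, 1 } -> 13/16
step 6: add Red to get BRBBRR; options L={ 0, 1/2, 3/4 } R={ 13/16, 7/8, 1 } -> 25/32
step 7: add Red to get BRBBRRR; options L={ 0, 1/2, 3/4 } R={ 25/32, 13/16, 7/8, 1 } -> 49/64
step 8: add Red to get BRBBRRRR; options L={ 0, 1/2, 3/4 } R={ 49/64, 25/32, 13/16, 7/8, 1 } -> 97/128
step 9: add Blue to get BRBBRRRRB; options L={ 0, 1/2, 3/4, 97/128 } R={ 49/64, 25/32, 13/16, 7/8, 1 } -> 195/256
step 10: add Red to get BRBBRRRRBR; options L={ 0, 1/2, 3/4, 97/128 } R={ 195/256, 49/64, 25/32, 13/16, 7/8, 1 } -> 389/512
step 11: add Red to get BRBBRRRRBRR; options L={ 0, 1/2, 3/4, 97/128 } R={ 389/512, 195/256, 49/64, 25/32, 13/16, 7/8, 1 } -> 777/1024
step 12: add Blue to get BRBBRRRRBRRB; options L={ 0, 1/2, 3/4, 97/128, 777/1024 } R={ 389/512, 195/256, 49/64, 25/32, 13/16, 7/8, 1 } -> 1555/2048
step 13: add Blue to get BRBBRRRRBRRBB; options L={ 0, 1/2, 3/4, 97/128, 777/1024, 1555/2048 } R={ 389/512, 195/256, 49/64, 25/32, 13/16, 7/8, 1 } -> 3111/4096
step 14: add Blue to get BRBBRRRRBRRBBB; options L={ 0, 1/2, 3/4, 97/128, 777/1024, 1555/2048, 3111/4096 } R={ 389/512, 195/256, 49/64, 25/32, 13/16, 7/8, 1 } -> 6223/8192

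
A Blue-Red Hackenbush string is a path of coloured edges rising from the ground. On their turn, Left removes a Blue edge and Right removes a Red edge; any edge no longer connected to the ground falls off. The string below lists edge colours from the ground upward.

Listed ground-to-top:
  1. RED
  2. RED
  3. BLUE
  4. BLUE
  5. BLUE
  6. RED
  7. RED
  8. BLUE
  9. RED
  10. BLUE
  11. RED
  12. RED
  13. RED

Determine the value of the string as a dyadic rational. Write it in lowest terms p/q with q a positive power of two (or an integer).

-2479/2048

G_1 [R]  L=[none]  R=[0]  -> -1
G_2 [RR]  L=[none]  R=[-1, 0]  -> -2
G_3 [RRB]  L=[-2]  R=[-1, 0]  -> -3/2
G_4 [RRBB]  L=[-2, -3/2]  R=[-1, 0]  -> -5/4
G_5 [RRBBB]  L=[-2, -3/2, -5/4]  R=[-1, 0]  -> -9/8
G_6 [RRBBBR]  L=[-2, -3/2, -5/4]  R=[-9/8, -1, 0]  -> -19/16
G_7 [RRBBBRR]  L=[-2, -3/2, -5/4]  R=[-19/16, -9/8, -1, 0]  -> -39/32
G_8 [RRBBBRRB]  L=[-2, -3/2, -5/4, -39/32]  R=[-19/16, -9/8, -1, 0]  -> -77/64
G_9 [RRBBBRRBR]  L=[-2, -3/2, -5/4, -39/32]  R=[-77/64, -19/16, -9/8, -1, 0]  -> -155/128
G_10 [RRBBBRRBRB]  L=[-2, -3/2, -5/4, -39/32, -155/128]  R=[-77/64, -19/16, -9/8, -1, 0]  -> -309/256
G_11 [RRBBBRRBRBR]  L=[-2, -3/2, -5/4, -39/32, -155/128]  R=[-309/256, -77/64, -19/16, -9/8, -1, 0]  -> -619/512
G_12 [RRBBBRRBRBRR]  L=[-2, -3/2, -5/4, -39/32, -155/128]  R=[-619/512, -309/256, -77/64, -19/16, -9/8, -1, 0]  -> -1239/1024
G_13 [RRBBBRRBRBRRR]  L=[-2, -3/2, -5/4, -39/32, -155/128]  R=[-1239/1024, -619/512, -309/256, -77/64, -19/16, -9/8, -1, 0]  -> -2479/2048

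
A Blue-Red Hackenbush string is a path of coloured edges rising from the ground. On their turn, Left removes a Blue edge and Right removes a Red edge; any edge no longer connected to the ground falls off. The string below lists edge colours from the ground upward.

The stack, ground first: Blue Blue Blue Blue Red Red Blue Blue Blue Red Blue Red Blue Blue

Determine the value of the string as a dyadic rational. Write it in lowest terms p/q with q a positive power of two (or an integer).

3543/1024

v(B) = { 0 | · } so 1
v(BB) = { 0, 1 | · } so 2
v(BBB) = { 0, 1, 2 | · } so 3
v(BBBB) = { 0, 1, 2, 3 | · } so 4
v(BBBBR) = { 0, 1, 2, 3 | 4 } so 7/2
v(BBBBRR) = { 0, 1, 2, 3 | 7/2, 4 } so 13/4
v(BBBBRRB) = { 0, 1, 2, 3, 13/4 | 7/2, 4 } so 27/8
v(BBBBRRBB) = { 0, 1, 2, 3, 13/4, 27/8 | 7/2, 4 } so 55/16
v(BBBBRRBBB) = { 0, 1, 2, 3, 13/4, 27/8, 55/16 | 7/2, 4 } so 111/32
v(BBBBRRBBBR) = { 0, 1, 2, 3, 13/4, 27/8, 55/16 | 111/32, 7/2, 4 } so 221/64
v(BBBBRRBBBRB) = { 0, 1, 2, 3, 13/4, 27/8, 55/16, 221/64 | 111/32, 7/2, 4 } so 443/128
v(BBBBRRBBBRBR) = { 0, 1, 2, 3, 13/4, 27/8, 55/16, 221/64 | 443/128, 111/32, 7/2, 4 } so 885/256
v(BBBBRRBBBRBRB) = { 0, 1, 2, 3, 13/4, 27/8, 55/16, 221/64, 885/256 | 443/128, 111/32, 7/2, 4 } so 1771/512
v(BBBBRRBBBRBRBB) = { 0, 1, 2, 3, 13/4, 27/8, 55/16, 221/64, 885/256, 1771/512 | 443/128, 111/32, 7/2, 4 } so 3543/1024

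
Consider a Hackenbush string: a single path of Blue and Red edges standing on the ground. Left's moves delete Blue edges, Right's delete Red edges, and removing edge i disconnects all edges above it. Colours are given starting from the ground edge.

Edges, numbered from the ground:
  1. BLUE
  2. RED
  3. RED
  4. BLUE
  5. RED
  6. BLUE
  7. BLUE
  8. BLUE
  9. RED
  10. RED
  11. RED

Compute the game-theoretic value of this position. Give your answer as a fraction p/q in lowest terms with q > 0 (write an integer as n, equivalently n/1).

val_1 [B]  L=[0]  R=[·]  ⇒ 1
val_2 [BR]  L=[0]  R=[1]  ⇒ 1/2
val_3 [BRR]  L=[0]  R=[1/2 1]  ⇒ 1/4
val_4 [BRRB]  L=[0 1/4]  R=[1/2 1]  ⇒ 3/8
val_5 [BRRBR]  L=[0 1/4]  R=[3/8 1/2 1]  ⇒ 5/16
val_6 [BRRBRB]  L=[0 1/4 5/16]  R=[3/8 1/2 1]  ⇒ 11/32
val_7 [BRRBRBB]  L=[0 1/4 5/16 11/32]  R=[3/8 1/2 1]  ⇒ 23/64
val_8 [BRRBRBBB]  L=[0 1/4 5/16 11/32 23/64]  R=[3/8 1/2 1]  ⇒ 47/128
val_9 [BRRBRBBBR]  L=[0 1/4 5/16 11/32 23/64]  R=[47/128 3/8 1/2 1]  ⇒ 93/256
val_10 [BRRBRBBBRR]  L=[0 1/4 5/16 11/32 23/64]  R=[93/256 47/128 3/8 1/2 1]  ⇒ 185/512
val_11 [BRRBRBBBRRR]  L=[0 1/4 5/16 11/32 23/64]  R=[185/512 93/256 47/128 3/8 1/2 1]  ⇒ 369/1024

369/1024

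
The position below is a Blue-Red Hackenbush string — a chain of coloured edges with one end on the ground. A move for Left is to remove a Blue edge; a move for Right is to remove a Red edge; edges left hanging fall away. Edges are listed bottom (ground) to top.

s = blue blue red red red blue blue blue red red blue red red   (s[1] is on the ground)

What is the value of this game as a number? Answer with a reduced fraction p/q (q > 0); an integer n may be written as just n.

1 of 13 · b · max L 0 · min R +∞ = 1
2 of 13 · bb · max L 1 · min R +∞ = 2
3 of 13 · bbr · max L 1 · min R 2 = 3/2
4 of 13 · bbrr · max L 1 · min R 3/2 = 5/4
5 of 13 · bbrrr · max L 1 · min R 5/4 = 9/8
6 of 13 · bbrrrb · max L 9/8 · min R 5/4 = 19/16
7 of 13 · bbrrrbb · max L 19/16 · min R 5/4 = 39/32
8 of 13 · bbrrrbbb · max L 39/32 · min R 5/4 = 79/64
9 of 13 · bbrrrbbbr · max L 39/32 · min R 79/64 = 157/128
10 of 13 · bbrrrbbbrr · max L 39/32 · min R 157/128 = 313/256
11 of 13 · bbrrrbbbrrb · max L 313/256 · min R 157/128 = 627/512
12 of 13 · bbrrrbbbrrbr · max L 313/256 · min R 627/512 = 1253/1024
13 of 13 · bbrrrbbbrrbrr · max L 313/256 · min R 1253/1024 = 2505/2048

2505/2048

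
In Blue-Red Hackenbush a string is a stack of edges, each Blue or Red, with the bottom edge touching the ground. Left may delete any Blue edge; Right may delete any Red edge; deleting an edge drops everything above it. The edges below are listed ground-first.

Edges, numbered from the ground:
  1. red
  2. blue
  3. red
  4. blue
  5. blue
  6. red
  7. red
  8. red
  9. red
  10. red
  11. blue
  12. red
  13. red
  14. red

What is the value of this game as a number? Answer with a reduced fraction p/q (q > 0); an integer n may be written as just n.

-5103/8192

G(r) = { (no moves) | 0 } → -1
G(rb) = { -1 | 0 } → -1/2
G(rbr) = { -1 | -1/2; 0 } → -3/4
G(rbrb) = { -1; -3/4 | -1/2; 0 } → -5/8
G(rbrbb) = { -1; -3/4; -5/8 | -1/2; 0 } → -9/16
G(rbrbbr) = { -1; -3/4; -5/8 | -9/16; -1/2; 0 } → -19/32
G(rbrbbrr) = { -1; -3/4; -5/8 | -19/32; -9/16; -1/2; 0 } → -39/64
G(rbrbbrrr) = { -1; -3/4; -5/8 | -39/64; -19/32; -9/16; -1/2; 0 } → -79/128
G(rbrbbrrrr) = { -1; -3/4; -5/8 | -79/128; -39/64; -19/32; -9/16; -1/2; 0 } → -159/256
G(rbrbbrrrrr) = { -1; -3/4; -5/8 | -159/256; -79/128; -39/64; -19/32; -9/16; -1/2; 0 } → -319/512
G(rbrbbrrrrrb) = { -1; -3/4; -5/8; -319/512 | -159/256; -79/128; -39/64; -19/32; -9/16; -1/2; 0 } → -637/1024
G(rbrbbrrrrrbr) = { -1; -3/4; -5/8; -319/512 | -637/1024; -159/256; -79/128; -39/64; -19/32; -9/16; -1/2; 0 } → -1275/2048
G(rbrbbrrrrrbrr) = { -1; -3/4; -5/8; -319/512 | -1275/2048; -637/1024; -159/256; -79/128; -39/64; -19/32; -9/16; -1/2; 0 } → -2551/4096
G(rbrbbrrrrrbrrr) = { -1; -3/4; -5/8; -319/512 | -2551/4096; -1275/2048; -637/1024; -159/256; -79/128; -39/64; -19/32; -9/16; -1/2; 0 } → -5103/8192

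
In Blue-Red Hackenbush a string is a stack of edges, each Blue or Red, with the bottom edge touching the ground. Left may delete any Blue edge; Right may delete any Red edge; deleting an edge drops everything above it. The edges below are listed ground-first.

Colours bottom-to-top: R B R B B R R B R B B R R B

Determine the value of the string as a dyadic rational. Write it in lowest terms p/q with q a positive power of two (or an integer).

G(R) = { · | 0 } = -1
G(RB) = { -1 | 0 } = -1/2
G(RBR) = { -1 | -1/2, 0 } = -3/4
G(RBRB) = { -1, -3/4 | -1/2, 0 } = -5/8
G(RBRBB) = { -1, -3/4, -5/8 | -1/2, 0 } = -9/16
G(RBRBBR) = { -1, -3/4, -5/8 | -9/16, -1/2, 0 } = -19/32
G(RBRBBRR) = { -1, -3/4, -5/8 | -19/32, -9/16, -1/2, 0 } = -39/64
G(RBRBBRRB) = { -1, -3/4, -5/8, -39/64 | -19/32, -9/16, -1/2, 0 } = -77/128
G(RBRBBRRBR) = { -1, -3/4, -5/8, -39/64 | -77/128, -19/32, -9/16, -1/2, 0 } = -155/256
G(RBRBBRRBRB) = { -1, -3/4, -5/8, -39/64, -155/256 | -77/128, -19/32, -9/16, -1/2, 0 } = -309/512
G(RBRBBRRBRBB) = { -1, -3/4, -5/8, -39/64, -155/256, -309/512 | -77/128, -19/32, -9/16, -1/2, 0 } = -617/1024
G(RBRBBRRBRBBR) = { -1, -3/4, -5/8, -39/64, -155/256, -309/512 | -617/1024, -77/128, -19/32, -9/16, -1/2, 0 } = -1235/2048
G(RBRBBRRBRBBRR) = { -1, -3/4, -5/8, -39/64, -155/256, -309/512 | -1235/2048, -617/1024, -77/128, -19/32, -9/16, -1/2, 0 } = -2471/4096
G(RBRBBRRBRBBRRB) = { -1, -3/4, -5/8, -39/64, -155/256, -309/512, -2471/4096 | -1235/2048, -617/1024, -77/128, -19/32, -9/16, -1/2, 0 } = -4941/8192

-4941/8192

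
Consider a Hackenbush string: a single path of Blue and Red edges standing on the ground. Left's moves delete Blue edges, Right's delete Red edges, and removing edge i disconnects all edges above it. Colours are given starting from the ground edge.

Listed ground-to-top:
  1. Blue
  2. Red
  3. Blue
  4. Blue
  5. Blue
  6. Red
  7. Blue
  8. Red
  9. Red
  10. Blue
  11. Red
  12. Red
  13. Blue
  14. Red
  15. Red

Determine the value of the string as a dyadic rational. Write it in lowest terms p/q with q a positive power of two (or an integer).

Build value(s[:k]) for k = 1..15, string s = Blue Red Blue Blue Blue Red Blue Red Red Blue Red Red Blue Red Red.
B: Left { 0 }, Right {  } => simplest 1
BR: Left { 0 }, Right { 1 } => simplest 1/2
BRB: Left { 0; 1/2 }, Right { 1 } => simplest 3/4
BRBB: Left { 0; 1/2; 3/4 }, Right { 1 } => simplest 7/8
BRBBB: Left { 0; 1/2; 3/4; 7/8 }, Right { 1 } => simplest 15/16
BRBBBR: Left { 0; 1/2; 3/4; 7/8 }, Right { 15/16; 1 } => simplest 29/32
BRBBBRB: Left { 0; 1/2; 3/4; 7/8; 29/32 }, Right { 15/16; 1 } => simplest 59/64
BRBBBRBR: Left { 0; 1/2; 3/4; 7/8; 29/32 }, Right { 59/64; 15/16; 1 } => simplest 117/128
BRBBBRBRR: Left { 0; 1/2; 3/4; 7/8; 29/32 }, Right { 117/128; 59/64; 15/16; 1 } => simplest 233/256
BRBBBRBRRB: Left { 0; 1/2; 3/4; 7/8; 29/32; 233/256 }, Right { 117/128; 59/64; 15/16; 1 } => simplest 467/512
BRBBBRBRRBR: Left { 0; 1/2; 3/4; 7/8; 29/32; 233/256 }, Right { 467/512; 117/128; 59/64; 15/16; 1 } => simplest 933/1024
BRBBBRBRRBRR: Left { 0; 1/2; 3/4; 7/8; 29/32; 233/256 }, Right { 933/1024; 467/512; 117/128; 59/64; 15/16; 1 } => simplest 1865/2048
BRBBBRBRRBRRB: Left { 0; 1/2; 3/4; 7/8; 29/32; 233/256; 1865/2048 }, Right { 933/1024; 467/512; 117/128; 59/64; 15/16; 1 } => simplest 3731/4096
BRBBBRBRRBRRBR: Left { 0; 1/2; 3/4; 7/8; 29/32; 233/256; 1865/2048 }, Right { 3731/4096; 933/1024; 467/512; 117/128; 59/64; 15/16; 1 } => simplest 7461/8192
BRBBBRBRRBRRBRR: Left { 0; 1/2; 3/4; 7/8; 29/32; 233/256; 1865/2048 }, Right { 7461/8192; 3731/4096; 933/1024; 467/512; 117/128; 59/64; 15/16; 1 } => simplest 14921/16384

14921/16384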